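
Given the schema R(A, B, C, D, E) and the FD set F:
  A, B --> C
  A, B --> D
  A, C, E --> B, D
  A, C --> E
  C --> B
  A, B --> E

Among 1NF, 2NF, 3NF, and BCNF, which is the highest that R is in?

Candidate keys: {A, B}, {A, C}. Prime attributes: {A, B, C}.
C --> B breaks BCNF: {C}⁺ = {B, C}, so {C} is not a superkey.
Its right-hand attributes {B} are all prime, as are those of every other non-superkey FD — the relation is in 3NF.

3NF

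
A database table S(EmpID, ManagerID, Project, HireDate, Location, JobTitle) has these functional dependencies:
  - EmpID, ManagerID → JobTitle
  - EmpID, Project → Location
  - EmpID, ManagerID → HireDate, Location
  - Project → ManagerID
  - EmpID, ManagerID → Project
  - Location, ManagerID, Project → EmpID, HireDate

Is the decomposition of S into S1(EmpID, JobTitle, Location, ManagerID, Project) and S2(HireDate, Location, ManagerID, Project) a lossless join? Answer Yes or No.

Common attributes: {Location, ManagerID, Project}; their closure is {EmpID, HireDate, JobTitle, Location, ManagerID, Project}.
S1 is contained in that closure, so S1 ∩ S2 → S1 holds and the join is lossless.

Yes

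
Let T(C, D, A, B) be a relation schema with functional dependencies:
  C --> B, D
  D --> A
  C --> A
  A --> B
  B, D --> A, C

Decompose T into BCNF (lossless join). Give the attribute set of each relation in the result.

{A, B}; {A, C, D}

Candidate keys of the original relation: {C}, {D}.
In {A, B, C, D}, {A} is not a superkey ({A}⁺ restricted to this set is {A, B}), so split on A --> B into {A, B} and {A, C, D}.
{A, B} has no BCNF violation.
{A, C, D} has no BCNF violation.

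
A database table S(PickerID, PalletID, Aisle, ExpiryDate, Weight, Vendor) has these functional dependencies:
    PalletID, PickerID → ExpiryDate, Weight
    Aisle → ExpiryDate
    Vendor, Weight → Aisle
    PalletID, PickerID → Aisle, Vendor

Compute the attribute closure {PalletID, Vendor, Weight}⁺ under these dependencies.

Start with {PalletID, Vendor, Weight}.
Vendor, Weight → Aisle applies; add {Aisle} → now {Aisle, PalletID, Vendor, Weight}.
Aisle → ExpiryDate applies; add {ExpiryDate} → now {Aisle, ExpiryDate, PalletID, Vendor, Weight}.
No further FD applies.

{Aisle, ExpiryDate, PalletID, Vendor, Weight}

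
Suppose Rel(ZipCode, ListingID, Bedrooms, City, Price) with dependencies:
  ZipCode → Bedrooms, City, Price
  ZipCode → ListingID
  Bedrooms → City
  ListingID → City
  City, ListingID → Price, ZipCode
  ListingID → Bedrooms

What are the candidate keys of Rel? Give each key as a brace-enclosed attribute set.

{ListingID}⁺ = {Bedrooms, City, ListingID, Price, ZipCode} — all of the relation — so {ListingID} is a candidate key.
{ZipCode}⁺ = {Bedrooms, City, ListingID, Price, ZipCode} — all of the relation — so {ZipCode} is a candidate key.
These are minimal and exhaustive — every other superkey contains one of them.

{ListingID}, {ZipCode}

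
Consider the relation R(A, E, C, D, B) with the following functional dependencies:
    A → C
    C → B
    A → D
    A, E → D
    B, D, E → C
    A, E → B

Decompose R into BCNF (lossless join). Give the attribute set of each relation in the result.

{A, C, D}; {A, E}; {B, C}

Candidate key of the original relation: {A, E}.
Within {A, B, C, D, E}: {A}⁺ ∩ {A, B, C, D, E} = {A, B, C, D}, not the whole set, so A → B, C, D violates BCNF; decompose into {A, B, C, D} and {A, E}.
Within {A, B, C, D}: {C}⁺ ∩ {A, B, C, D} = {B, C}, not the whole set, so C → B violates BCNF; decompose into {B, C} and {A, C, D}.
{B, C} is in BCNF.
{A, C, D} is in BCNF.
{A, E} is in BCNF.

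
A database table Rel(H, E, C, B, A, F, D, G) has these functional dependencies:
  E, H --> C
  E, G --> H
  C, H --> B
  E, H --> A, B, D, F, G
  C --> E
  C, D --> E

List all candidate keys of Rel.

{C, G}, {C, H}, {E, G}, {E, H}

{C, G} is a candidate key since {C, G}⁺ = {A, B, C, D, E, F, G, H} covers every attribute.
{C, H} is a candidate key since {C, H}⁺ = {A, B, C, D, E, F, G, H} covers every attribute.
{E, G} is a candidate key since {E, G}⁺ = {A, B, C, D, E, F, G, H} covers every attribute.
{E, H} is a candidate key since {E, H}⁺ = {A, B, C, D, E, F, G, H} covers every attribute.
Any other superkey properly contains one of these, so there are no further candidate keys.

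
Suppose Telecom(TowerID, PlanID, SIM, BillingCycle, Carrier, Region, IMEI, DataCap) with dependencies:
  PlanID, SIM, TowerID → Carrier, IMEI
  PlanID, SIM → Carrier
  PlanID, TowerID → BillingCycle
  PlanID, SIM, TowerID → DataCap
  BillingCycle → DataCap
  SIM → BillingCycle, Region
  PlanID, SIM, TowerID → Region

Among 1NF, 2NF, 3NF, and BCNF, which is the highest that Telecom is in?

1NF

Candidate key: {PlanID, SIM, TowerID}. Prime attributes: {PlanID, SIM, TowerID}.
For PlanID, SIM → Carrier we have {PlanID, SIM}⁺ = {BillingCycle, Carrier, DataCap, PlanID, Region, SIM}; {PlanID, SIM} is not a superkey, so BCNF fails.
Because {Carrier} is non-prime and the left side of PlanID, SIM → Carrier is not a superkey, the relation is not in 3NF.
Since {SIM} ⊂ {PlanID, SIM, TowerID} and {SIM}⁺ ⊇ {BillingCycle, DataCap, Region} with {BillingCycle, DataCap, Region} non-prime, there is a partial dependency; 2NF fails.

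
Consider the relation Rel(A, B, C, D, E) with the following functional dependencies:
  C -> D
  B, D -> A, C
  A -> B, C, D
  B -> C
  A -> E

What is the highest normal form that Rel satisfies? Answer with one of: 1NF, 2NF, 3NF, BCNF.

Candidate keys: {A}, {B}. Prime attributes: {A, B}.
For C -> D we have {C}⁺ = {C, D}; {C} is not a superkey, so BCNF fails.
C -> D has non-prime {D} on the right and a non-superkey on the left, so 3NF fails.
With only single-attribute keys there can be no partial dependency, so 2NF holds.

2NF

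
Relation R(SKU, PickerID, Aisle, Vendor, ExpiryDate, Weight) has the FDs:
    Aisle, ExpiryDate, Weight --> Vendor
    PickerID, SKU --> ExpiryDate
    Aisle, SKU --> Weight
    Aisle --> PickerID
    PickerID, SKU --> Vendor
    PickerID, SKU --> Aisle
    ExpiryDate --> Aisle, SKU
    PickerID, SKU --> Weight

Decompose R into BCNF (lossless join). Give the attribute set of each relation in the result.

{Aisle, ExpiryDate, SKU, Vendor, Weight}; {Aisle, PickerID}

Candidate keys of the original relation: {Aisle, SKU}, {ExpiryDate}, {PickerID, SKU}.
In {Aisle, ExpiryDate, PickerID, SKU, Vendor, Weight}, {Aisle} is not a superkey ({Aisle}⁺ restricted to this set is {Aisle, PickerID}), so split on Aisle --> PickerID into {Aisle, PickerID} and {Aisle, ExpiryDate, SKU, Vendor, Weight}.
{Aisle, PickerID}: every determinant is a superkey — BCNF.
{Aisle, ExpiryDate, SKU, Vendor, Weight}: every determinant is a superkey — BCNF.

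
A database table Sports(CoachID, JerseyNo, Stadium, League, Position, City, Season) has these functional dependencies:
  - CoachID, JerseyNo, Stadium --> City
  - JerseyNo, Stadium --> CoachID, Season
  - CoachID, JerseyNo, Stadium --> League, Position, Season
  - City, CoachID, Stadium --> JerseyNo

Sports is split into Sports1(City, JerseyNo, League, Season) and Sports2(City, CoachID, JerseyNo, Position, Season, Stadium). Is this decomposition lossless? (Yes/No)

No

Sports1 ∩ Sports2 = {City, JerseyNo, Season}; its closure under F is {City, JerseyNo, Season}.
Neither Sports1 nor Sports2 is contained in that closure, so the decomposition is lossy.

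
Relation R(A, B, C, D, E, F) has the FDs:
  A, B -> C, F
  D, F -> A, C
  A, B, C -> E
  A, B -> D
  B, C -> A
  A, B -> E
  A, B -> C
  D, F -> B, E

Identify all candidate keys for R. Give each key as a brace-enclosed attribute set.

Closure of {A, B} is {A, B, C, D, E, F}, the whole schema; {A, B} is a candidate key.
Closure of {B, C} is {A, B, C, D, E, F}, the whole schema; {B, C} is a candidate key.
Closure of {D, F} is {A, B, C, D, E, F}, the whole schema; {D, F} is a candidate key.
Any other superkey properly contains one of these, so there are no further candidate keys.

{A, B}, {B, C}, {D, F}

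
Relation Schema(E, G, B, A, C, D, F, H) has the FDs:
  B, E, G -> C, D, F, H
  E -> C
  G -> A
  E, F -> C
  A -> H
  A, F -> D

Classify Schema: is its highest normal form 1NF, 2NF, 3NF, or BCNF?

Candidate key: {B, E, G}. Prime attributes: {B, E, G}.
E -> C: {E}⁺ = {C, E}, which is not all of the attributes, so the left side is not a superkey — BCNF is violated.
Because {C} is non-prime and the left side of E -> C is not a superkey, the relation is not in 3NF.
{E} is a proper subset of the key {B, E, G}, and {E}⁺ contains the non-prime attribute {C} — a partial dependency, so 2NF is violated.

1NF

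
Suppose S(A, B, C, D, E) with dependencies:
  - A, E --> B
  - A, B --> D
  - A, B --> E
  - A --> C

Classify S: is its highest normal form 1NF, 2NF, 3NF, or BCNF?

Candidate keys: {A, B}, {A, E}. Prime attributes: {A, B, E}.
A --> C: {A}⁺ = {A, C}, which is not all of the attributes, so the left side is not a superkey — BCNF is violated.
Because {C} is non-prime and the left side of A --> C is not a superkey, the relation is not in 3NF.
Since {A} ⊂ {A, B} and {A}⁺ ⊇ {C} with {C} non-prime, there is a partial dependency; 2NF fails.

1NF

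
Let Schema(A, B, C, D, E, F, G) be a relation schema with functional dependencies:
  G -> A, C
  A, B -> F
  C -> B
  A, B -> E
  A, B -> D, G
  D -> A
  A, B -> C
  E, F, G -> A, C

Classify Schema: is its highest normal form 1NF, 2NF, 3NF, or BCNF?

Candidate keys: {A, B}, {A, C}, {B, D}, {C, D}, {G}. Prime attributes: {A, B, C, D, G}.
For C -> B we have {C}⁺ = {B, C}; {C} is not a superkey, so BCNF fails.
But every attribute on its right side ({B}) is prime, and the same holds for every other non-superkey FD, so 3NF still holds.

3NF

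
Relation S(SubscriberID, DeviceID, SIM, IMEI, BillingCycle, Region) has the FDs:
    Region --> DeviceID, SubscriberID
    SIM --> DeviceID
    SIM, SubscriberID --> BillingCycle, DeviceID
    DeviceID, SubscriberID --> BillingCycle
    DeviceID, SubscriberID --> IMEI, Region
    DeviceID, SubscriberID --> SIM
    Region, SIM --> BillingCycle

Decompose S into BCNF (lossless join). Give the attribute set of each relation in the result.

{BillingCycle, IMEI, Region, SIM, SubscriberID}; {DeviceID, SIM}

Candidate keys of the original relation: {DeviceID, SubscriberID}, {Region}, {SIM, SubscriberID}.
In {BillingCycle, DeviceID, IMEI, Region, SIM, SubscriberID}, {SIM} is not a superkey ({SIM}⁺ restricted to this set is {DeviceID, SIM}), so split on SIM --> DeviceID into {DeviceID, SIM} and {BillingCycle, IMEI, Region, SIM, SubscriberID}.
{DeviceID, SIM} is in BCNF.
{BillingCycle, IMEI, Region, SIM, SubscriberID} is in BCNF.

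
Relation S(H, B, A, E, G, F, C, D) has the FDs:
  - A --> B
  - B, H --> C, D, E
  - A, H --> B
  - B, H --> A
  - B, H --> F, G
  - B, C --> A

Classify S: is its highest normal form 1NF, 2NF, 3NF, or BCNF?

Candidate keys: {A, H}, {B, H}. Prime attributes: {A, B, H}.
A --> B: {A}⁺ = {A, B}, which is not all of the attributes, so the left side is not a superkey — BCNF is violated.
But every attribute on its right side ({B}) is prime, and the same holds for every other non-superkey FD, so 3NF still holds.

3NF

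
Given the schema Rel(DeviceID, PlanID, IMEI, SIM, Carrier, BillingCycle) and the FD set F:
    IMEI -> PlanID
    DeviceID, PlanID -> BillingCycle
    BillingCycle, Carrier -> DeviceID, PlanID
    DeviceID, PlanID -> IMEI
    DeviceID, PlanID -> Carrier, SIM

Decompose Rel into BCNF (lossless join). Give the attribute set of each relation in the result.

Candidate keys of the original relation: {BillingCycle, Carrier}, {DeviceID, IMEI}, {DeviceID, PlanID}.
Within {BillingCycle, Carrier, DeviceID, IMEI, PlanID, SIM}: {IMEI}⁺ ∩ {BillingCycle, Carrier, DeviceID, IMEI, PlanID, SIM} = {IMEI, PlanID}, not the whole set, so IMEI -> PlanID violates BCNF; decompose into {IMEI, PlanID} and {BillingCycle, Carrier, DeviceID, IMEI, SIM}.
{IMEI, PlanID} has no BCNF violation.
{BillingCycle, Carrier, DeviceID, IMEI, SIM} has no BCNF violation.

{BillingCycle, Carrier, DeviceID, IMEI, SIM}; {IMEI, PlanID}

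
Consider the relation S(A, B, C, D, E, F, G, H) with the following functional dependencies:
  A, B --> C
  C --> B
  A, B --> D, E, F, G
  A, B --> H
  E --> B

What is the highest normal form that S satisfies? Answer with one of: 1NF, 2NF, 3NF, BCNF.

3NF

Candidate keys: {A, B}, {A, C}, {A, E}. Prime attributes: {A, B, C, E}.
C --> B: {C}⁺ = {B, C}, which is not all of the attributes, so the left side is not a superkey — BCNF is violated.
But every attribute on its right side ({B}) is prime, and the same holds for every other non-superkey FD, so 3NF still holds.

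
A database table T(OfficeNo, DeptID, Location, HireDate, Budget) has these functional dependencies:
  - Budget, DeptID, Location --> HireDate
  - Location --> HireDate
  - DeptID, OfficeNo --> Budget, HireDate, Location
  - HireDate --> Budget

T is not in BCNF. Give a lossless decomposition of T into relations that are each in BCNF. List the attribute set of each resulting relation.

Candidate key of the original relation: {DeptID, OfficeNo}.
In {Budget, DeptID, HireDate, Location, OfficeNo}, {Budget, DeptID, Location} is not a superkey ({Budget, DeptID, Location}⁺ restricted to this set is {Budget, DeptID, HireDate, Location}), so split on Budget, DeptID, Location --> HireDate into {Budget, DeptID, HireDate, Location} and {Budget, DeptID, Location, OfficeNo}.
In {Budget, DeptID, HireDate, Location}, {Location} is not a superkey ({Location}⁺ restricted to this set is {Budget, HireDate, Location}), so split on Location --> Budget, HireDate into {Budget, HireDate, Location} and {DeptID, Location}.
In {Budget, HireDate, Location}, {HireDate} is not a superkey ({HireDate}⁺ restricted to this set is {Budget, HireDate}), so split on HireDate --> Budget into {Budget, HireDate} and {HireDate, Location}.
{Budget, HireDate} has no BCNF violation.
{HireDate, Location} has no BCNF violation.
{DeptID, Location} has no BCNF violation.
In {Budget, DeptID, Location, OfficeNo}, {Location} is not a superkey ({Location}⁺ restricted to this set is {Budget, Location}), so split on Location --> Budget into {Budget, Location} and {DeptID, Location, OfficeNo}.
{Budget, Location} has no BCNF violation.
{DeptID, Location, OfficeNo} has no BCNF violation.

{Budget, HireDate}; {Budget, Location}; {DeptID, Location, OfficeNo}; {HireDate, Location}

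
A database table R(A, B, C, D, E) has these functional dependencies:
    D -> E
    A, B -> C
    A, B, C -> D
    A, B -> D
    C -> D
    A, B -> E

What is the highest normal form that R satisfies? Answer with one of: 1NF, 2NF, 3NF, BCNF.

2NF

Candidate key: {A, B}. Prime attributes: {A, B}.
For D -> E we have {D}⁺ = {D, E}; {D} is not a superkey, so BCNF fails.
Because {E} is non-prime and the left side of D -> E is not a superkey, the relation is not in 3NF.
Checking every proper subset of each key, none determines a non-prime attribute — 2NF is satisfied.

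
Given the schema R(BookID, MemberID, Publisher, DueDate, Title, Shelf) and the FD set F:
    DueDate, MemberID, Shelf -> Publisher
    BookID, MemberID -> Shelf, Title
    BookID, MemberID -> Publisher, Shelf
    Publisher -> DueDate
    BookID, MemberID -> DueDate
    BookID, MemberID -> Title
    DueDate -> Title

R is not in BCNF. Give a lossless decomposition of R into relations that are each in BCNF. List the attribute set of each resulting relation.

Candidate key of the original relation: {BookID, MemberID}.
Within {BookID, DueDate, MemberID, Publisher, Shelf, Title}: {DueDate, MemberID, Shelf}⁺ ∩ {BookID, DueDate, MemberID, Publisher, Shelf, Title} = {DueDate, MemberID, Publisher, Shelf, Title}, not the whole set, so DueDate, MemberID, Shelf -> Publisher, Title violates BCNF; decompose into {DueDate, MemberID, Publisher, Shelf, Title} and {BookID, DueDate, MemberID, Shelf}.
Within {DueDate, MemberID, Publisher, Shelf, Title}: {Publisher}⁺ ∩ {DueDate, MemberID, Publisher, Shelf, Title} = {DueDate, Publisher, Title}, not the whole set, so Publisher -> DueDate, Title violates BCNF; decompose into {DueDate, Publisher, Title} and {MemberID, Publisher, Shelf}.
Within {DueDate, Publisher, Title}: {DueDate}⁺ ∩ {DueDate, Publisher, Title} = {DueDate, Title}, not the whole set, so DueDate -> Title violates BCNF; decompose into {DueDate, Title} and {DueDate, Publisher}.
{DueDate, Title}: every determinant is a superkey — BCNF.
{DueDate, Publisher}: every determinant is a superkey — BCNF.
{MemberID, Publisher, Shelf}: every determinant is a superkey — BCNF.
{BookID, DueDate, MemberID, Shelf}: every determinant is a superkey — BCNF.

{BookID, DueDate, MemberID, Shelf}; {DueDate, Publisher}; {DueDate, Title}; {MemberID, Publisher, Shelf}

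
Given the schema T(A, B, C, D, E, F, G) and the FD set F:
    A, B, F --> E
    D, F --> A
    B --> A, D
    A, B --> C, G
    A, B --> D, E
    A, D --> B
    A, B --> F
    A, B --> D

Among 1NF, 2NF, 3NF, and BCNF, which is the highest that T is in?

Candidate keys: {A, D}, {B}, {D, F}. Prime attributes: {A, B, D, F}.
Every FD has a superkey on the left, so the relation is in BCNF.

BCNF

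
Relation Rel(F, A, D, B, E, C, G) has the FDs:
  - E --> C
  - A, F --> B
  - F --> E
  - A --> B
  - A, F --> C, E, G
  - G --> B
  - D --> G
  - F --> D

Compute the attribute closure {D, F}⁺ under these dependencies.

Start with {D, F}.
F --> E applies; add {E} → now {D, E, F}.
D --> G applies; add {G} → now {D, E, F, G}.
E --> C applies; add {C} → now {C, D, E, F, G}.
G --> B applies; add {B} → now {B, C, D, E, F, G}.
No further FD applies.

{B, C, D, E, F, G}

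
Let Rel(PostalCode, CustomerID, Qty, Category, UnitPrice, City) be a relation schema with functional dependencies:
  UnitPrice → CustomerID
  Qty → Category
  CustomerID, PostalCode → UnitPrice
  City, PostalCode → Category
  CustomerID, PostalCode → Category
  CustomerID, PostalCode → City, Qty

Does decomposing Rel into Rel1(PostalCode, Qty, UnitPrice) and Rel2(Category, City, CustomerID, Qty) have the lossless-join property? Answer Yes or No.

Common attributes: {Qty}; their closure is {Category, Qty}.
Neither Rel1 nor Rel2 is contained in that closure, so the decomposition is lossy.

No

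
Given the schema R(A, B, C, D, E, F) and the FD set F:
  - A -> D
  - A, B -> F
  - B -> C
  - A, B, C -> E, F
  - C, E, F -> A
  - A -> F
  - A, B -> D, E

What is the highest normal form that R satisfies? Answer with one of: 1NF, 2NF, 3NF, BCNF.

Candidate keys: {A, B}, {B, E, F}. Prime attributes: {A, B, E, F}.
For A -> D we have {A}⁺ = {A, D, F}; {A} is not a superkey, so BCNF fails.
A -> D has non-prime {D} on the right and a non-superkey on the left, so 3NF fails.
{A} is a proper subset of the key {A, B}, and {A}⁺ contains the non-prime attribute {D} — a partial dependency, so 2NF is violated.

1NF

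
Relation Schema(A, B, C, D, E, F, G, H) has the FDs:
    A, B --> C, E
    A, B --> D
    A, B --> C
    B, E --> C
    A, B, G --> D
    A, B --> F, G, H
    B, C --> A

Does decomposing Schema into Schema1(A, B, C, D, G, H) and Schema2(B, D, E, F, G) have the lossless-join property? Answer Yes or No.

No

Common attributes: {B, D, G}; their closure is {B, D, G}.
Schema1 ⊄ {B, D, G} and Schema2 ⊄ {B, D, G}, so the split is lossy.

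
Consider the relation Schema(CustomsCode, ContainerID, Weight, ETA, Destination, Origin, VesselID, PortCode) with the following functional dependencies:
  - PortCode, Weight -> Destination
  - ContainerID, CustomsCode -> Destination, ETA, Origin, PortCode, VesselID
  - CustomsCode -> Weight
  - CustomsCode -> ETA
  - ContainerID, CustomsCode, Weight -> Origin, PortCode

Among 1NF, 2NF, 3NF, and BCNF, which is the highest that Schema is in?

1NF

Candidate key: {ContainerID, CustomsCode}. Prime attributes: {ContainerID, CustomsCode}.
For PortCode, Weight -> Destination we have {PortCode, Weight}⁺ = {Destination, PortCode, Weight}; {PortCode, Weight} is not a superkey, so BCNF fails.
PortCode, Weight -> Destination determines the non-prime attribute {Destination} from a non-superkey — 3NF is violated.
Since {CustomsCode} ⊂ {ContainerID, CustomsCode} and {CustomsCode}⁺ ⊇ {ETA, Weight} with {ETA, Weight} non-prime, there is a partial dependency; 2NF fails.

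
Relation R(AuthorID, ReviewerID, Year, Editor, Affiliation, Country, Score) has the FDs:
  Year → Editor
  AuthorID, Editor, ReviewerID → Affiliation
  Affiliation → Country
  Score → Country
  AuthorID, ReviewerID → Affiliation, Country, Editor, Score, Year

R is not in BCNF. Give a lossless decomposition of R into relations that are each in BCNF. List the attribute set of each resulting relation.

{Affiliation, AuthorID, ReviewerID, Score, Year}; {Affiliation, Country}; {Editor, Year}

Candidate key of the original relation: {AuthorID, ReviewerID}.
In {Affiliation, AuthorID, Country, Editor, ReviewerID, Score, Year}, {Year} is not a superkey ({Year}⁺ restricted to this set is {Editor, Year}), so split on Year → Editor into {Editor, Year} and {Affiliation, AuthorID, Country, ReviewerID, Score, Year}.
{Editor, Year}: every determinant is a superkey — BCNF.
In {Affiliation, AuthorID, Country, ReviewerID, Score, Year}, {Affiliation} is not a superkey ({Affiliation}⁺ restricted to this set is {Affiliation, Country}), so split on Affiliation → Country into {Affiliation, Country} and {Affiliation, AuthorID, ReviewerID, Score, Year}.
{Affiliation, Country}: every determinant is a superkey — BCNF.
{Affiliation, AuthorID, ReviewerID, Score, Year}: every determinant is a superkey — BCNF.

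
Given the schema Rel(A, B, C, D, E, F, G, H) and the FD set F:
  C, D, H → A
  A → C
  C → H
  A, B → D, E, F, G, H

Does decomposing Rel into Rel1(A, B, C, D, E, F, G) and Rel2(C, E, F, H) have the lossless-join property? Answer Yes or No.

Common attributes: {C, E, F}; their closure is {C, E, F, H}.
This includes all of Rel2, so the common attributes are a superkey of Rel2 — the join is lossless.

Yes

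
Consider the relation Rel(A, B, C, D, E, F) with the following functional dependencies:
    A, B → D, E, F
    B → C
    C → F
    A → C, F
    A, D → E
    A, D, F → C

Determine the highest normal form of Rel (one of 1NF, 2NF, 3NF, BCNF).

Candidate key: {A, B}. Prime attributes: {A, B}.
B → C breaks BCNF: {B}⁺ = {B, C, F}, so {B} is not a superkey.
B → C determines the non-prime attribute {C} from a non-superkey — 3NF is violated.
Since {A} ⊂ {A, B} and {A}⁺ ⊇ {C, F} with {C, F} non-prime, there is a partial dependency; 2NF fails.

1NF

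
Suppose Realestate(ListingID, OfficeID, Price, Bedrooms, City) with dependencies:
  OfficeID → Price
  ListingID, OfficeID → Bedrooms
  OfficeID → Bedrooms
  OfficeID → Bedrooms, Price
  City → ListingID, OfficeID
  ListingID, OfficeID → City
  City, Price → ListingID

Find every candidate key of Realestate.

{City}, {ListingID, OfficeID}

{City} is a candidate key since {City}⁺ = {Bedrooms, City, ListingID, OfficeID, Price} covers every attribute.
{ListingID, OfficeID} is a candidate key since {ListingID, OfficeID}⁺ = {Bedrooms, City, ListingID, OfficeID, Price} covers every attribute.
These are minimal and exhaustive — every other superkey contains one of them.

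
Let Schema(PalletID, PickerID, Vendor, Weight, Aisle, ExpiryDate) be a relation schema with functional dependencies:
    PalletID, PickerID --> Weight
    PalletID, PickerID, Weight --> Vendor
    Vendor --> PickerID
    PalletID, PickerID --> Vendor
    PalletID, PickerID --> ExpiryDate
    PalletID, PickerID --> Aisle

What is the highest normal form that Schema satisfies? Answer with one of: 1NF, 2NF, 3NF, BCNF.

Candidate keys: {PalletID, PickerID}, {PalletID, Vendor}. Prime attributes: {PalletID, PickerID, Vendor}.
Vendor --> PickerID breaks BCNF: {Vendor}⁺ = {PickerID, Vendor}, so {Vendor} is not a superkey.
But every attribute on its right side ({PickerID}) is prime, and the same holds for every other non-superkey FD, so 3NF still holds.

3NF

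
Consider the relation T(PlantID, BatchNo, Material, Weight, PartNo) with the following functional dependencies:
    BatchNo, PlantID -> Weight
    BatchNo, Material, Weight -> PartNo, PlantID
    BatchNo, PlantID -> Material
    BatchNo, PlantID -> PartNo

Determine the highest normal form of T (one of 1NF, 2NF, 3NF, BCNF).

Candidate keys: {BatchNo, Material, Weight}, {BatchNo, PlantID}. Prime attributes: {BatchNo, Material, PlantID, Weight}.
Each dependency's left side is a superkey — BCNF holds.

BCNF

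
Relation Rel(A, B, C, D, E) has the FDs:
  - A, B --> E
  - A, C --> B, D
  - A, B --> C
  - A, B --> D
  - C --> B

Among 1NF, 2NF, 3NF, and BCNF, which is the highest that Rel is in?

3NF

Candidate keys: {A, B}, {A, C}. Prime attributes: {A, B, C}.
C --> B: {C}⁺ = {B, C}, which is not all of the attributes, so the left side is not a superkey — BCNF is violated.
Its right-hand attributes {B} are all prime, as are those of every other non-superkey FD — the relation is in 3NF.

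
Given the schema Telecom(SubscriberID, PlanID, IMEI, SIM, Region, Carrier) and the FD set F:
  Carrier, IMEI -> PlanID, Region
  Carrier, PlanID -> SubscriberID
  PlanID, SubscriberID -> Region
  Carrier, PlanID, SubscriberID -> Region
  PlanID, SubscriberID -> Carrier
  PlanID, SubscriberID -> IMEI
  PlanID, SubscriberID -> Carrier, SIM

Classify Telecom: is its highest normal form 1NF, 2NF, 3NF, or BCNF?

Candidate keys: {Carrier, IMEI}, {Carrier, PlanID}, {PlanID, SubscriberID}. Prime attributes: {Carrier, IMEI, PlanID, SubscriberID}.
Each dependency's left side is a superkey — BCNF holds.

BCNF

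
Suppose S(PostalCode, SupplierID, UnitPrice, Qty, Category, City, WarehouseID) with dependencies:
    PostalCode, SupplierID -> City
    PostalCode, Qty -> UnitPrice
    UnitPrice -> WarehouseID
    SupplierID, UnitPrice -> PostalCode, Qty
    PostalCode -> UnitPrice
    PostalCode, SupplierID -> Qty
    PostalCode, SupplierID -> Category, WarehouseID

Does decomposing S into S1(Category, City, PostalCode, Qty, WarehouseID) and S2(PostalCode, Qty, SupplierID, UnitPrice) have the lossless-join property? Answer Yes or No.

Common attributes: {PostalCode, Qty}; their closure is {PostalCode, Qty, UnitPrice, WarehouseID}.
The closure covers neither S1 nor S2 entirely; the join is not lossless.

No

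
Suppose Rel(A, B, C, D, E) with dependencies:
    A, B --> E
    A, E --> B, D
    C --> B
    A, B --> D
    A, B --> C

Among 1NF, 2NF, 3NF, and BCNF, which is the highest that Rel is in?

3NF

Candidate keys: {A, B}, {A, C}, {A, E}. Prime attributes: {A, B, C, E}.
C --> B: {C}⁺ = {B, C}, which is not all of the attributes, so the left side is not a superkey — BCNF is violated.
But every attribute on its right side ({B}) is prime, and the same holds for every other non-superkey FD, so 3NF still holds.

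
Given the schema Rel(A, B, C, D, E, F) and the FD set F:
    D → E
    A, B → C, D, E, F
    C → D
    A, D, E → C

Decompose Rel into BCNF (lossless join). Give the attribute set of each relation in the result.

{A, B, C, F}; {C, D}; {D, E}

Candidate key of the original relation: {A, B}.
{A, B, C, D, E, F}: {D} determines {D, E} here but is not a superkey — split on D → E, giving {D, E} and {A, B, C, D, F}.
{D, E}: every determinant is a superkey — BCNF.
{A, B, C, D, F}: {C} determines {C, D} here but is not a superkey — split on C → D, giving {C, D} and {A, B, C, F}.
{C, D}: every determinant is a superkey — BCNF.
{A, B, C, F}: every determinant is a superkey — BCNF.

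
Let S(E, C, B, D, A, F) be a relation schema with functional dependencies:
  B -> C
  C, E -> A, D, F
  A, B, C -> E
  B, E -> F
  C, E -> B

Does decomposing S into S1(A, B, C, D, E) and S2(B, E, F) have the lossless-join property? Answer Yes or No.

Common attributes: {B, E}; their closure is {A, B, C, D, E, F}.
This includes all of S1, so the common attributes are a superkey of S1 — the join is lossless.

Yes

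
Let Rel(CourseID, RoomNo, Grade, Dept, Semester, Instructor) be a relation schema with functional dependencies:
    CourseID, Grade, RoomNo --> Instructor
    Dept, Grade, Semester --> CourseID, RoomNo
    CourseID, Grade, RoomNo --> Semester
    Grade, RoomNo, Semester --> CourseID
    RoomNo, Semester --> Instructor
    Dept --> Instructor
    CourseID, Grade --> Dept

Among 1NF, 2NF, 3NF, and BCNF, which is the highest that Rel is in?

Candidate keys: {CourseID, Grade, RoomNo}, {CourseID, Grade, Semester}, {Dept, Grade, Semester}, {Grade, RoomNo, Semester}. Prime attributes: {CourseID, Dept, Grade, RoomNo, Semester}.
For RoomNo, Semester --> Instructor we have {RoomNo, Semester}⁺ = {Instructor, RoomNo, Semester}; {RoomNo, Semester} is not a superkey, so BCNF fails.
RoomNo, Semester --> Instructor has non-prime {Instructor} on the right and a non-superkey on the left, so 3NF fails.
The proper key subset {CourseID, Grade} of {CourseID, Grade, RoomNo} determines non-prime {Instructor}, so the relation is not even in 2NF.

1NF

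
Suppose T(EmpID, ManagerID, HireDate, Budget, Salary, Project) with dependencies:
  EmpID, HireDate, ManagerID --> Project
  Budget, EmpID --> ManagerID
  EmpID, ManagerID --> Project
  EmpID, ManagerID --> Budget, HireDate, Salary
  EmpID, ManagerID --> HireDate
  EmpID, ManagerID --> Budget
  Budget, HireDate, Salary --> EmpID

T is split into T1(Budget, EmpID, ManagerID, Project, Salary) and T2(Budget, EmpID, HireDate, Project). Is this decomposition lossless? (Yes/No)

Yes

T1 ∩ T2 = {Budget, EmpID, Project}; its closure under F is {Budget, EmpID, HireDate, ManagerID, Project, Salary}.
This includes all of T1, so the common attributes are a superkey of T1 — the join is lossless.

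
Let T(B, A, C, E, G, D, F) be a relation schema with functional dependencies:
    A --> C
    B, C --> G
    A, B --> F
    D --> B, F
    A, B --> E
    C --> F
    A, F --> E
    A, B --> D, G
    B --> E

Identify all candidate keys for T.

Attributes never on any right-hand side: {A} — every candidate key must contain it.
{A, B}⁺ = {A, B, C, D, E, F, G} — all of the relation — so {A, B} is a candidate key.
{A, D}⁺ = {A, B, C, D, E, F, G} — all of the relation — so {A, D} is a candidate key.
Any other superkey properly contains one of these, so there are no further candidate keys.

{A, B}, {A, D}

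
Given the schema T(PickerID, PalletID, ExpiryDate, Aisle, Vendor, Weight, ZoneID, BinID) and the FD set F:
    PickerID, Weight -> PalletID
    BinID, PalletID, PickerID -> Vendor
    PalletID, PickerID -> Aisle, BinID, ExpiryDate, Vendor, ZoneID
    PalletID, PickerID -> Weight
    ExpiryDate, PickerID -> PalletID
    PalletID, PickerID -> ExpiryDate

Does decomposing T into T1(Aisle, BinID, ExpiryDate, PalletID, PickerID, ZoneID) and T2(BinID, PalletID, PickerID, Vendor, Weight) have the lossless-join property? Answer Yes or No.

Common attributes: {BinID, PalletID, PickerID}; their closure is {Aisle, BinID, ExpiryDate, PalletID, PickerID, Vendor, Weight, ZoneID}.
Since T1 ⊆ {Aisle, BinID, ExpiryDate, PalletID, PickerID, Vendor, Weight, ZoneID}, the intersection is a superkey of T1; the decomposition is lossless.

Yes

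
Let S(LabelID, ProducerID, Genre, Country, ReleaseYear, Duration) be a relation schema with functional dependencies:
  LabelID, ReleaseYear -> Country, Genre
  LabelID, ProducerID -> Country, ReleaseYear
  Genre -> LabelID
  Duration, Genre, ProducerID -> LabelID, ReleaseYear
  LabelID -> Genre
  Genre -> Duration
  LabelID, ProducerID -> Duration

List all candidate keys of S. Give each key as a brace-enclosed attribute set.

{ProducerID} never appears on the right of any FD, so every key must include it.
Closure of {Genre, ProducerID} is {Country, Duration, Genre, LabelID, ProducerID, ReleaseYear}, the whole schema; {Genre, ProducerID} is a candidate key.
Closure of {LabelID, ProducerID} is {Country, Duration, Genre, LabelID, ProducerID, ReleaseYear}, the whole schema; {LabelID, ProducerID} is a candidate key.
Any other superkey properly contains one of these, so there are no further candidate keys.

{Genre, ProducerID}, {LabelID, ProducerID}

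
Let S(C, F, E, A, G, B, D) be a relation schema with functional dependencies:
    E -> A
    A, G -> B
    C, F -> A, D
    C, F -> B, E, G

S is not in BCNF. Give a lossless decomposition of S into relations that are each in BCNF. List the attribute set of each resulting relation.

Candidate key of the original relation: {C, F}.
Within {A, B, C, D, E, F, G}: {E}⁺ ∩ {A, B, C, D, E, F, G} = {A, E}, not the whole set, so E -> A violates BCNF; decompose into {A, E} and {B, C, D, E, F, G}.
{A, E}: every determinant is a superkey — BCNF.
Within {B, C, D, E, F, G}: {E, G}⁺ ∩ {B, C, D, E, F, G} = {B, E, G}, not the whole set, so E, G -> B violates BCNF; decompose into {B, E, G} and {C, D, E, F, G}.
{B, E, G}: every determinant is a superkey — BCNF.
{C, D, E, F, G}: every determinant is a superkey — BCNF.

{A, E}; {B, E, G}; {C, D, E, F, G}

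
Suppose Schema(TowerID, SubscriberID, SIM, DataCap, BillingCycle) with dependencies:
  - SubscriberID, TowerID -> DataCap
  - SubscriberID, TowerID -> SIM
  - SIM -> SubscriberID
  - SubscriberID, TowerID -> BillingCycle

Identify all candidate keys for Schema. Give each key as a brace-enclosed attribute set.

{SIM, TowerID}, {SubscriberID, TowerID}

Attributes never on any right-hand side: {TowerID} — every candidate key must contain it.
{SIM, TowerID}⁺ = {BillingCycle, DataCap, SIM, SubscriberID, TowerID}, which is every attribute, so {SIM, TowerID} is a candidate key.
{SubscriberID, TowerID}⁺ = {BillingCycle, DataCap, SIM, SubscriberID, TowerID}, which is every attribute, so {SubscriberID, TowerID} is a candidate key.
These are minimal and exhaustive — every other superkey contains one of them.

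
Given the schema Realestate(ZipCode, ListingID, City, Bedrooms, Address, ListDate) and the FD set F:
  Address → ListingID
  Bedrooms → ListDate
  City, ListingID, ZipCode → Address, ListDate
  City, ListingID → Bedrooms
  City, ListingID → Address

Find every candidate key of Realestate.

{Address, City, ZipCode}, {City, ListingID, ZipCode}

{City, ZipCode} never appear on the right of any FD, so every key must include all of them.
{Address, City, ZipCode} is a candidate key since {Address, City, ZipCode}⁺ = {Address, Bedrooms, City, ListDate, ListingID, ZipCode} covers every attribute.
{City, ListingID, ZipCode} is a candidate key since {City, ListingID, ZipCode}⁺ = {Address, Bedrooms, City, ListDate, ListingID, ZipCode} covers every attribute.
Any other superkey properly contains one of these, so there are no further candidate keys.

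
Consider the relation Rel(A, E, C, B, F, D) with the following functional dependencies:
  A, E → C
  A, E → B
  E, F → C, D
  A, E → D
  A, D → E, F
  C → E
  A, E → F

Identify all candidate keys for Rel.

{A, C}, {A, D}, {A, E}

No FD produces {A}, so it must be in every candidate key.
{A, C}⁺ = {A, B, C, D, E, F} — all of the relation — so {A, C} is a candidate key.
{A, D}⁺ = {A, B, C, D, E, F} — all of the relation — so {A, D} is a candidate key.
{A, E}⁺ = {A, B, C, D, E, F} — all of the relation — so {A, E} is a candidate key.
These are minimal and exhaustive — every other superkey contains one of them.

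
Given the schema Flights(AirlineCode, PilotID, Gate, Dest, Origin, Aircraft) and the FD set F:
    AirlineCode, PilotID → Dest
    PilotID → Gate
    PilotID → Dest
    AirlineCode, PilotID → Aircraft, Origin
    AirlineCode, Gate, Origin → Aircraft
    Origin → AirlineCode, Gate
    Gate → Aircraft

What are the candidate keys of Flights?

{AirlineCode, PilotID}, {Origin, PilotID}

No FD produces {PilotID}, so it must be in every candidate key.
{AirlineCode, PilotID}⁺ = {Aircraft, AirlineCode, Dest, Gate, Origin, PilotID}, which is every attribute, so {AirlineCode, PilotID} is a candidate key.
{Origin, PilotID}⁺ = {Aircraft, AirlineCode, Dest, Gate, Origin, PilotID}, which is every attribute, so {Origin, PilotID} is a candidate key.
These are minimal and exhaustive — every other superkey contains one of them.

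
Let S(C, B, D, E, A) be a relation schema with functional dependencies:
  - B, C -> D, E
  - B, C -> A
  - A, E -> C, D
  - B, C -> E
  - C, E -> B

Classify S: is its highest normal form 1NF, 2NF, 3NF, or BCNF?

Candidate keys: {A, E}, {B, C}, {C, E}. Prime attributes: {A, B, C, E}.
The left-hand side of every FD is a superkey, so BCNF is satisfied.

BCNF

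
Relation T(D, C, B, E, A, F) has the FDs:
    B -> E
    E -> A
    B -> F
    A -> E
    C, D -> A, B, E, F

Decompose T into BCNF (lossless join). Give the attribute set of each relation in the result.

{A, E}; {B, C, D}; {B, E, F}

Candidate key of the original relation: {C, D}.
In {A, B, C, D, E, F}, {B} is not a superkey ({B}⁺ restricted to this set is {A, B, E, F}), so split on B -> A, E, F into {A, B, E, F} and {B, C, D}.
In {A, B, E, F}, {E} is not a superkey ({E}⁺ restricted to this set is {A, E}), so split on E -> A into {A, E} and {B, E, F}.
{A, E} has no BCNF violation.
{B, E, F} has no BCNF violation.
{B, C, D} has no BCNF violation.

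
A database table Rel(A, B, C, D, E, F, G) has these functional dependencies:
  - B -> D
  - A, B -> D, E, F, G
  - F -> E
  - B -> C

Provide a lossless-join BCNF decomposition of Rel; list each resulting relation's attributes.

{A, B, F, G}; {B, C, D}; {E, F}

Candidate key of the original relation: {A, B}.
In {A, B, C, D, E, F, G}, {B} is not a superkey ({B}⁺ restricted to this set is {B, C, D}), so split on B -> C, D into {B, C, D} and {A, B, E, F, G}.
{B, C, D} is in BCNF.
In {A, B, E, F, G}, {F} is not a superkey ({F}⁺ restricted to this set is {E, F}), so split on F -> E into {E, F} and {A, B, F, G}.
{E, F} is in BCNF.
{A, B, F, G} is in BCNF.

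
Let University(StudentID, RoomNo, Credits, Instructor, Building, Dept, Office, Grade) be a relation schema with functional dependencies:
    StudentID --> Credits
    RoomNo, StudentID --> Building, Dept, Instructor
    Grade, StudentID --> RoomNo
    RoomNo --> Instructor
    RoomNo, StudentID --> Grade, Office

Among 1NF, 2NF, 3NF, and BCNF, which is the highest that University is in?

Candidate keys: {Grade, StudentID}, {RoomNo, StudentID}. Prime attributes: {Grade, RoomNo, StudentID}.
StudentID --> Credits: {StudentID}⁺ = {Credits, StudentID}, which is not all of the attributes, so the left side is not a superkey — BCNF is violated.
StudentID --> Credits has non-prime {Credits} on the right and a non-superkey on the left, so 3NF fails.
The proper key subset {StudentID} of {Grade, StudentID} determines non-prime {Credits}, so the relation is not even in 2NF.

1NF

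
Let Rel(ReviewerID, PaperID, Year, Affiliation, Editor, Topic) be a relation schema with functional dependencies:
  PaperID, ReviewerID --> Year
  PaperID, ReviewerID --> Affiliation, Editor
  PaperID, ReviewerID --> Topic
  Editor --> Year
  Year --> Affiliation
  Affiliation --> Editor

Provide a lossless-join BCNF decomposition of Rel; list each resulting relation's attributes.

Candidate key of the original relation: {PaperID, ReviewerID}.
{Affiliation, Editor, PaperID, ReviewerID, Topic, Year}: {Editor} determines {Affiliation, Editor, Year} here but is not a superkey — split on Editor --> Affiliation, Year, giving {Affiliation, Editor, Year} and {Editor, PaperID, ReviewerID, Topic}.
{Affiliation, Editor, Year} has no BCNF violation.
{Editor, PaperID, ReviewerID, Topic} has no BCNF violation.

{Affiliation, Editor, Year}; {Editor, PaperID, ReviewerID, Topic}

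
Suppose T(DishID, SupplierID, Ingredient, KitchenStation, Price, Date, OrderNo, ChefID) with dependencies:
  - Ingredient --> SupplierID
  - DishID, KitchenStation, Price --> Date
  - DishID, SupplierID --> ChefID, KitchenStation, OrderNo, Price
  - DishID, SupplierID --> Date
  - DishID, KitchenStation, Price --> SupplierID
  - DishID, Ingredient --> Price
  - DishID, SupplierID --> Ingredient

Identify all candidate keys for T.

No FD produces {DishID}, so it must be in every candidate key.
{DishID, Ingredient} is a candidate key since {DishID, Ingredient}⁺ = {ChefID, Date, DishID, Ingredient, KitchenStation, OrderNo, Price, SupplierID} covers every attribute.
{DishID, SupplierID} is a candidate key since {DishID, SupplierID}⁺ = {ChefID, Date, DishID, Ingredient, KitchenStation, OrderNo, Price, SupplierID} covers every attribute.
{DishID, KitchenStation, Price} is a candidate key since {DishID, KitchenStation, Price}⁺ = {ChefID, Date, DishID, Ingredient, KitchenStation, OrderNo, Price, SupplierID} covers every attribute.
These are minimal and exhaustive — every other superkey contains one of them.

{DishID, Ingredient}, {DishID, KitchenStation, Price}, {DishID, SupplierID}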